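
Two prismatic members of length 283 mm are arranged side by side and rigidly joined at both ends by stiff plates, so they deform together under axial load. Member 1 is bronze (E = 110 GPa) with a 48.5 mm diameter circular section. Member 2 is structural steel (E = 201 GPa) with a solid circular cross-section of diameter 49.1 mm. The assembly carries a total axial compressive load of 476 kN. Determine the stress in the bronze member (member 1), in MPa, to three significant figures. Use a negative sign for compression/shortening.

A_1 = 1847 mm².
A_2 = 1893 mm².
Equal strain + equilibrium ⇒ each member carries load in proportion to AE: A₁E₁ = 203200000 N, A₂E₂ = 380600000 N, ΣAE = 583800000 N.
σ₁ = P·E₁/ΣAE = -476000·110000/583800000 = -89.69 MPa.

-89.7 MPa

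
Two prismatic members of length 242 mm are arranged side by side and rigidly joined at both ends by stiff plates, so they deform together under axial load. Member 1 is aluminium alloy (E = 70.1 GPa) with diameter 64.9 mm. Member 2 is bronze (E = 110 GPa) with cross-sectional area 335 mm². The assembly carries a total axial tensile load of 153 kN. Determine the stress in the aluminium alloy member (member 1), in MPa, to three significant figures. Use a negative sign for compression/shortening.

A_1 = 3308 mm².
Equal strain + equilibrium ⇒ each member carries load in proportion to AE: A₁E₁ = 231900000 N, A₂E₂ = 36850000 N, ΣAE = 268700000 N.
σ₁ = P·E₁/ΣAE = 153000·70100/268700000 = 39.91 MPa.

39.9 MPa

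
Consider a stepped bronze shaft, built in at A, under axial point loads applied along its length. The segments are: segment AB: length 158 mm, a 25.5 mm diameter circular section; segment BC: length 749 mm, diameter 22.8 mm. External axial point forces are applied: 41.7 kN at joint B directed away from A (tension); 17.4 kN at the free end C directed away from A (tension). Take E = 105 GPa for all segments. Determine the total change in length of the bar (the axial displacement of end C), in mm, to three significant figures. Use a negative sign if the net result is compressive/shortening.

Internal axial forces (sectioning from the free end, tension +): N_BC = 17.4 kN, N_AB = 59.1 kN.
A_AB = 510.7 mm².
A_BC = 408.3 mm².
δ_AB = 59100·158/(510.7·105000) = 0.1741 mm
δ_BC = 17400·749/(408.3·105000) = 0.304 mm
δ = Σδ_i = 0.4781 mm.

0.478 mm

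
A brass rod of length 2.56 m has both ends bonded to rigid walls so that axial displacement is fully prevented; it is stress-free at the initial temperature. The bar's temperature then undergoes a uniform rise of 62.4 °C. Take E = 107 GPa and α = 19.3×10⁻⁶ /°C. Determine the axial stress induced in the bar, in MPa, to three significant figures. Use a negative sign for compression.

-129 MPa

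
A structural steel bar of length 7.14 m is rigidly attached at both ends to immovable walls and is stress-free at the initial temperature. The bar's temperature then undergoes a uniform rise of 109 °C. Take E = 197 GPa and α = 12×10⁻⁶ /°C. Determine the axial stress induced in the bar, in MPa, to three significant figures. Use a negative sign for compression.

-258 MPa

Free thermal expansion αLΔT = 12e-6 · 7140 · 109 = 9.339 mm.
The walls impose strain ε = −(9.339)/7140 = -1.3080e-03; σ = Eε = 197000 · -1.3080e-03 = -257.7 MPa.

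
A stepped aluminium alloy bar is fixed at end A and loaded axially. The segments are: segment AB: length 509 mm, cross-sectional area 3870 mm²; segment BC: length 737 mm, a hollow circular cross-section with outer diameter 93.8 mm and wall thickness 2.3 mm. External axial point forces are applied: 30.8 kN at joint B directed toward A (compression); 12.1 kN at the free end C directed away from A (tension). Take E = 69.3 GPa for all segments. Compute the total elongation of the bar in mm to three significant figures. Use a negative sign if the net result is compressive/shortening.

0.159 mm

Internal axial forces (sectioning from the free end, tension +): N_BC = 12.1 kN, N_AB = -18.7 kN.
A_BC = 661.1 mm².
δ_AB = -18700·509/(3870·69300) = -0.03549 mm
δ_BC = 12100·737/(661.1·69300) = 0.1946 mm
δ = Σδ_i = 0.1591 mm.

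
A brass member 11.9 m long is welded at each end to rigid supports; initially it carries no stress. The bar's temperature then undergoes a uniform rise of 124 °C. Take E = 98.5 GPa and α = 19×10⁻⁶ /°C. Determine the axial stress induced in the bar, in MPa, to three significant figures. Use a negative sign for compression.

Free thermal expansion αLΔT = 19e-6 · 11900 · 124 = 28.04 mm.
The walls impose strain ε = −(28.04)/11900 = -2.3560e-03; σ = Eε = 98500 · -2.3560e-03 = -232.1 MPa.

-232 MPa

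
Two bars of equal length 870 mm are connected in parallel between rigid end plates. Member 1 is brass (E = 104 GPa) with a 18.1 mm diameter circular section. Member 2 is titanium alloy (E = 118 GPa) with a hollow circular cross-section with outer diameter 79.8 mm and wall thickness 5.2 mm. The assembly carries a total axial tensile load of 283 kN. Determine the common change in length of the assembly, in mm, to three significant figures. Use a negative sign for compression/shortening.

A_1 = 257.3 mm².
A_2 = 1219 mm².
Equal strain + equilibrium ⇒ each member carries load in proportion to AE: A₁E₁ = 26760000 N, A₂E₂ = 143800000 N, ΣAE = 170600000 N.
δ = PL/ΣAE = 283000·870/170600000 = 1.443 mm.

1.44 mm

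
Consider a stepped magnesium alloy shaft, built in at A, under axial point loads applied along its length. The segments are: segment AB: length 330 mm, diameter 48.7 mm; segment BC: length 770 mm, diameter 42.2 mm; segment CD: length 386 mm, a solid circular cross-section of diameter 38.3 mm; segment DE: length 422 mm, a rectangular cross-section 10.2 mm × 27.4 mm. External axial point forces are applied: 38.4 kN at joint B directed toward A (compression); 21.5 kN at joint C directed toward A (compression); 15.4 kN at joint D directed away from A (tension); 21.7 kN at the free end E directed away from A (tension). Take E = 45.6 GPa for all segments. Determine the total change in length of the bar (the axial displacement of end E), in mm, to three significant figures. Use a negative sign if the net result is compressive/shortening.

1.09 mm

Internal axial forces (sectioning from the free end, tension +): N_DE = 21.7 kN, N_CD = 37.1 kN, N_BC = 15.6 kN, N_AB = -22.8 kN.
A_AB = 1863 mm².
A_BC = 1399 mm².
A_CD = 1152 mm².
A_DE = 279.5 mm².
δ_AB = -22800·330/(1863·45600) = -0.08858 mm
δ_BC = 15600·770/(1399·45600) = 0.1883 mm
δ_CD = 37100·386/(1152·45600) = 0.2726 mm
δ_DE = 21700·422/(279.5·45600) = 0.7185 mm
δ = Σδ_i = 1.091 mm.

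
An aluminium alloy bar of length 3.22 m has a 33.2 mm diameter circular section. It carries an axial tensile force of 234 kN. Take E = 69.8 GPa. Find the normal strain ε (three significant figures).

0.00387

A = 865.7 mm².
σ = N/A = 270.3 MPa; ε = σ/E = 270.3/69800 = 3.873e-03.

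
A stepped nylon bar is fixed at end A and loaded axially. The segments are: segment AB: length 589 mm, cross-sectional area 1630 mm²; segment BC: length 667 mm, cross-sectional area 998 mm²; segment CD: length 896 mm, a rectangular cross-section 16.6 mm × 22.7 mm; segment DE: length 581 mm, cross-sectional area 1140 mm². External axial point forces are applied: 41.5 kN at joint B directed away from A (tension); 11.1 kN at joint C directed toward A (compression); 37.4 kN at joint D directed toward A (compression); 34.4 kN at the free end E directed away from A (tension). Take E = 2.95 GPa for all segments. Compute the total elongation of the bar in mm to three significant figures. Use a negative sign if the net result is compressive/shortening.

3.69 mm

Internal axial forces (sectioning from the free end, tension +): N_DE = 34.4 kN, N_CD = -3 kN, N_BC = -14.1 kN, N_AB = 27.4 kN.
A_CD = 376.8 mm².
δ_AB = 27400·589/(1630·2950) = 3.356 mm
δ_BC = -14100·667/(998·2950) = -3.194 mm
δ_CD = -3000·896/(376.8·2950) = -2.418 mm
δ_DE = 34400·581/(1140·2950) = 5.943 mm
δ = Σδ_i = 3.687 mm.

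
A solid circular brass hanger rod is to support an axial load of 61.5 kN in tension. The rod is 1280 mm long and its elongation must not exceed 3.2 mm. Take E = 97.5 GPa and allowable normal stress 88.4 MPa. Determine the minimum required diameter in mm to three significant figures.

Required area A ≥ P/σ_allow = 61500/88.4 = 695.7 mm².
For a solid circular section, d ≥ √(4A/π) = 29.76 mm.
Elongation limit: A ≥ PL/(Eδ_allow) = 61500·1280/(97500·3.2) = 252.3 mm² ⇒ d ≥ 17.92 mm.
The stress limit governs.

29.8 mm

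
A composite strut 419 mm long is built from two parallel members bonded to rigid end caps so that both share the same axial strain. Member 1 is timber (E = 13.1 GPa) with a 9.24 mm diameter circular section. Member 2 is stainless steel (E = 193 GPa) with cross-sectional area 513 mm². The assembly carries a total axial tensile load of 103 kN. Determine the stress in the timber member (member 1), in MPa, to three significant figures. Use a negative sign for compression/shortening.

A_1 = 67.06 mm².
Equal strain + equilibrium ⇒ each member carries load in proportion to AE: A₁E₁ = 878400 N, A₂E₂ = 99010000 N, ΣAE = 99890000 N.
σ₁ = P·E₁/ΣAE = 103000·13100/99890000 = 13.51 MPa.

13.5 MPa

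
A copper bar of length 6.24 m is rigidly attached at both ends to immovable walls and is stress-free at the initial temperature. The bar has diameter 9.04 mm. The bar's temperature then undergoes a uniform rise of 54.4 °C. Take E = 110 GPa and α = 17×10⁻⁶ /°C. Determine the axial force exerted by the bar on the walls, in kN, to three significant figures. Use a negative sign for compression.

-6.53 kN

Free thermal expansion αLΔT = 17e-6 · 6240 · 54.4 = 5.771 mm.
The walls impose strain ε = −(5.771)/6240 = -9.2480e-04; σ = Eε = 110000 · -9.2480e-04 = -101.7 MPa.
Wall reaction R = σ·A = -101.7·64.18 = -6529 N = -6.529 kN.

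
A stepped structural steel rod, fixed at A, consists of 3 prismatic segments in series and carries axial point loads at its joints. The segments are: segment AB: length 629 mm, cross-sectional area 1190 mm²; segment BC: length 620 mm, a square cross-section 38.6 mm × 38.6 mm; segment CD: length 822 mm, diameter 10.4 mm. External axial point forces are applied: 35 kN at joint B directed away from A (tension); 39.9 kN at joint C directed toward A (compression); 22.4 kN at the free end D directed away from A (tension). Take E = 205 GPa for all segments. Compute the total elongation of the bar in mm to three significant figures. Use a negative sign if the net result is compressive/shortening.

Internal axial forces (sectioning from the free end, tension +): N_CD = 22.4 kN, N_BC = -17.5 kN, N_AB = 17.5 kN.
A_BC = 1490 mm².
A_CD = 84.95 mm².
δ_AB = 17500·629/(1190·205000) = 0.04512 mm
δ_BC = -17500·620/(1490·205000) = -0.03552 mm
δ_CD = 22400·822/(84.95·205000) = 1.057 mm
δ = Σδ_i = 1.067 mm.

1.07 mm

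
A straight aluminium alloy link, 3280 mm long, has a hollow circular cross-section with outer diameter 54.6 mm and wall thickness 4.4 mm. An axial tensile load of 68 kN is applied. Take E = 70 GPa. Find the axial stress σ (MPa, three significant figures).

98.0 MPa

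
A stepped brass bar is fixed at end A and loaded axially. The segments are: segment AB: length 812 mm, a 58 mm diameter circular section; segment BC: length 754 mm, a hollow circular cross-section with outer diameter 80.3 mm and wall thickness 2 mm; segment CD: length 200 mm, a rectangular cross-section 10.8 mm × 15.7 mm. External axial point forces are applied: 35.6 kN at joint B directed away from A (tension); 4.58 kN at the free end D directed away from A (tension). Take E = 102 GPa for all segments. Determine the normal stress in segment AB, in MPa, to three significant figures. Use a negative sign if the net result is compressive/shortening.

Internal axial forces (sectioning from the free end, tension +): N_CD = 4.58 kN, N_BC = 4.58 kN, N_AB = 40.18 kN.
A_AB = 2642 mm².
σ_AB = N_AB/A_AB = 40180/2642 = 15.21 MPa.

15.2 MPa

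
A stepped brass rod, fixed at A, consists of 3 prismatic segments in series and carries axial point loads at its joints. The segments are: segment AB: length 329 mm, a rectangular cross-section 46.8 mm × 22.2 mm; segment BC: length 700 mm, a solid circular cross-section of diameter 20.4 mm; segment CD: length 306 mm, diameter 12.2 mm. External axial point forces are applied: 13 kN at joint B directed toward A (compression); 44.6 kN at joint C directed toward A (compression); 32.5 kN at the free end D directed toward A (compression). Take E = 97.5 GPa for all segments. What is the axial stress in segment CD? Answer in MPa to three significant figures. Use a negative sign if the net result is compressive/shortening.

Internal axial forces (sectioning from the free end, tension +): N_CD = -32.5 kN, N_BC = -77.1 kN, N_AB = -90.1 kN.
A_CD = 116.9 mm².
σ_CD = N_CD/A_CD = -32500/116.9 = -278 MPa.

-278 MPa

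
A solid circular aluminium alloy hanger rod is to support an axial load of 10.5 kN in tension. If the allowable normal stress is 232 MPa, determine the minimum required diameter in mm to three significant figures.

Required area A ≥ P/σ_allow = 10500/232 = 45.26 mm².
For a solid circular section, d ≥ √(4A/π) = 7.591 mm.

7.59 mm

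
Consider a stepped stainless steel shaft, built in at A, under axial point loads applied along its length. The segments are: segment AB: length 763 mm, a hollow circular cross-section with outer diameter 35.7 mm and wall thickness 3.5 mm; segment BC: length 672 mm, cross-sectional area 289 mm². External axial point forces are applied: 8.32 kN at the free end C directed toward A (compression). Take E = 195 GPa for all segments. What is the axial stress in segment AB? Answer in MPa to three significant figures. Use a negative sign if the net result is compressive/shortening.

-23.5 MPa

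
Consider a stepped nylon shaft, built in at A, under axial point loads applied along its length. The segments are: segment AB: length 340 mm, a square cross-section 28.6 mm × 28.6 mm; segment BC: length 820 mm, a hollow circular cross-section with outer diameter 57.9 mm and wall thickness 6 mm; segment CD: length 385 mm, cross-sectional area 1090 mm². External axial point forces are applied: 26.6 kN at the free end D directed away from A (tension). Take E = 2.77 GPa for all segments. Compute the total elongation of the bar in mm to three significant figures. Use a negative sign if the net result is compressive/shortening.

Internal axial forces (sectioning from the free end, tension +): N_CD = 26.6 kN, N_BC = 26.6 kN, N_AB = 26.6 kN.
A_AB = 818 mm².
A_BC = 978.3 mm².
δ_AB = 26600·340/(818·2770) = 3.992 mm
δ_BC = 26600·820/(978.3·2770) = 8.049 mm
δ_CD = 26600·385/(1090·2770) = 3.392 mm
δ = Σδ_i = 15.43 mm.

15.4 mm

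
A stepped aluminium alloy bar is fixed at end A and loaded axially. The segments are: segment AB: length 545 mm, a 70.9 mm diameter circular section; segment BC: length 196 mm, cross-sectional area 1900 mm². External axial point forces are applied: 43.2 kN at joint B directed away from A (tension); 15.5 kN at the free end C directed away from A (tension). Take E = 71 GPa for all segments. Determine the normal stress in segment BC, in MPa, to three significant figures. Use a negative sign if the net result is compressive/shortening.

8.16 MPa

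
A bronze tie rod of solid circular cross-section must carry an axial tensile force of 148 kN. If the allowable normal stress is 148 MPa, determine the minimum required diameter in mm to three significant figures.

Required area A ≥ P/σ_allow = 148000/148 = 1000 mm².
For a solid circular section, d ≥ √(4A/π) = 35.68 mm.

35.7 mm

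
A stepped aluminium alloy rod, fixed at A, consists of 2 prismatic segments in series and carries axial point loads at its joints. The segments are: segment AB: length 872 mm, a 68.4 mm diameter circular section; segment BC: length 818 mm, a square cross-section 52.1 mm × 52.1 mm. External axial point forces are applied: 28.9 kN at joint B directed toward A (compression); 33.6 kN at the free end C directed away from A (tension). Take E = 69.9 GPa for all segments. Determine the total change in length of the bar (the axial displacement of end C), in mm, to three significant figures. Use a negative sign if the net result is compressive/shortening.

Internal axial forces (sectioning from the free end, tension +): N_BC = 33.6 kN, N_AB = 4.7 kN.
A_AB = 3675 mm².
A_BC = 2714 mm².
δ_AB = 4700·872/(3675·69900) = 0.01596 mm
δ_BC = 33600·818/(2714·69900) = 0.1449 mm
δ = Σδ_i = 0.1608 mm.

0.161 mm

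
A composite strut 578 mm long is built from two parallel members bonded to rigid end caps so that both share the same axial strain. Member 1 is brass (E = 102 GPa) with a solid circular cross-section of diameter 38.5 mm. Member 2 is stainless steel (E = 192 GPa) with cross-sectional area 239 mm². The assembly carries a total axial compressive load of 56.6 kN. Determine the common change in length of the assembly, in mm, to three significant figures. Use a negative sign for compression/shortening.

-0.199 mm

A_1 = 1164 mm².
Equal strain + equilibrium ⇒ each member carries load in proportion to AE: A₁E₁ = 118700000 N, A₂E₂ = 45890000 N, ΣAE = 164600000 N.
δ = PL/ΣAE = -56600·578/164600000 = -0.1987 mm.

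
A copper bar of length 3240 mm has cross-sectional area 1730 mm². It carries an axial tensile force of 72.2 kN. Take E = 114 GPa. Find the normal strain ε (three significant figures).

3.66e-04

σ = N/A = 41.73 MPa; ε = σ/E = 41.73/114000 = 3.661e-04.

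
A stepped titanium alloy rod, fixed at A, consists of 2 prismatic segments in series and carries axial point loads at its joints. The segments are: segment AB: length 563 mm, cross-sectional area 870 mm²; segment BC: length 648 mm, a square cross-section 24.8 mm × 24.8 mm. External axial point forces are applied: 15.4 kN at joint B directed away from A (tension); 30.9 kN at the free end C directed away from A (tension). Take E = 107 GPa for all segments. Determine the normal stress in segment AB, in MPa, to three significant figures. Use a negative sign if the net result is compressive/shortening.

53.2 MPa

Internal axial forces (sectioning from the free end, tension +): N_BC = 30.9 kN, N_AB = 46.3 kN.
σ_AB = N_AB/A_AB = 46300/870 = 53.22 MPa.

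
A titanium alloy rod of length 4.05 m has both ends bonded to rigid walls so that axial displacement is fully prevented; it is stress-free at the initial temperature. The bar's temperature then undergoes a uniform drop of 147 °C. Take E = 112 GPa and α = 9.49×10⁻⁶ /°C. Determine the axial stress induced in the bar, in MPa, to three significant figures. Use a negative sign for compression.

Free thermal expansion αLΔT = 9.49e-6 · 4050 · -147 = -5.65 mm.
The walls impose strain ε = −(-5.65)/4050 = 1.3950e-03; σ = Eε = 112000 · 1.3950e-03 = 156.2 MPa.

156 MPa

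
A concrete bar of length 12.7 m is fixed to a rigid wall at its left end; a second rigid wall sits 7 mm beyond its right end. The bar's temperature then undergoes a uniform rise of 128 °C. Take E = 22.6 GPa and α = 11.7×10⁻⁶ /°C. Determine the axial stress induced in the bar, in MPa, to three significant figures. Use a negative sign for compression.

Free thermal expansion αLΔT = 11.7e-6 · 12700 · 128 = 19.02 mm.
The walls engage after the gap closes; constrained expansion = 19.02 − 7 = 12.02 mm.
The walls impose strain ε = −(12.02)/12700 = -9.4642e-04; σ = Eε = 22600 · -9.4642e-04 = -21.39 MPa.

-21.4 MPa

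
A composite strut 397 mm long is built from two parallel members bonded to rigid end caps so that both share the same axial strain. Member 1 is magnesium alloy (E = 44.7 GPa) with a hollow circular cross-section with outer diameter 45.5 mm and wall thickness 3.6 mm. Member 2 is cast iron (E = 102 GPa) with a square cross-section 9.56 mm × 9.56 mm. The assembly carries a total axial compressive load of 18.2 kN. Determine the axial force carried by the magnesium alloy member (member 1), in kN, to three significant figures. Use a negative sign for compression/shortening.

A_1 = 473.9 mm².
A_2 = 91.39 mm².
Equal strain + equilibrium ⇒ each member carries load in proportion to AE: A₁E₁ = 21180000 N, A₂E₂ = 9322000 N, ΣAE = 30500000 N.
F₁ = P·A₁E₁/ΣAE = -18200·21180000/30500000 = -12640 N.

-12.6 kN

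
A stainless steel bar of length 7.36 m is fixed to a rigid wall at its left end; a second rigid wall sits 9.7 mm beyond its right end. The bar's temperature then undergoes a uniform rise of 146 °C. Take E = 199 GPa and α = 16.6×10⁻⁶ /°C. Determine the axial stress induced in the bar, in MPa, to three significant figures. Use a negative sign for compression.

Free thermal expansion αLΔT = 16.6e-6 · 7360 · 146 = 17.84 mm.
The walls engage after the gap closes; constrained expansion = 17.84 − 9.7 = 8.138 mm.
The walls impose strain ε = −(8.138)/7360 = -1.1057e-03; σ = Eε = 199000 · -1.1057e-03 = -220 MPa.

-220 MPa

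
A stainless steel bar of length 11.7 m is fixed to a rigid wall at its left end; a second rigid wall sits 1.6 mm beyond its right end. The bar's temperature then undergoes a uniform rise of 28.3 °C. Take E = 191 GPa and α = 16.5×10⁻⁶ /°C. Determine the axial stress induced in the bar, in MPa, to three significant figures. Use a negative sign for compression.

-63.1 MPa

Free thermal expansion αLΔT = 16.5e-6 · 11700 · 28.3 = 5.463 mm.
The walls engage after the gap closes; constrained expansion = 5.463 − 1.6 = 3.863 mm.
The walls impose strain ε = −(3.863)/11700 = -3.3020e-04; σ = Eε = 191000 · -3.3020e-04 = -63.07 MPa.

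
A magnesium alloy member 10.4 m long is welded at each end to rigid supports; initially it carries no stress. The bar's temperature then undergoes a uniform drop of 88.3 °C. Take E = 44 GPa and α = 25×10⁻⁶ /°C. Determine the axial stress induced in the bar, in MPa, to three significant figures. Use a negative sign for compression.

Free thermal expansion αLΔT = 25e-6 · 10400 · -88.3 = -22.96 mm.
The walls impose strain ε = −(-22.96)/10400 = 2.2075e-03; σ = Eε = 44000 · 2.2075e-03 = 97.13 MPa.

97.1 MPa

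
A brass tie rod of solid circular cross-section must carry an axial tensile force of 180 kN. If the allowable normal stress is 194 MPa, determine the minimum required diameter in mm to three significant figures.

Required area A ≥ P/σ_allow = 180000/194 = 927.8 mm².
For a solid circular section, d ≥ √(4A/π) = 34.37 mm.

34.4 mm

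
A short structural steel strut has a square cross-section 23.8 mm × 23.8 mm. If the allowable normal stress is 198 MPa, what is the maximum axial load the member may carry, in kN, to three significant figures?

A = 566.4 mm².
P_max = σ_allow · A = 198 · 566.4 = 112200 N = 112.2 kN.

112 kN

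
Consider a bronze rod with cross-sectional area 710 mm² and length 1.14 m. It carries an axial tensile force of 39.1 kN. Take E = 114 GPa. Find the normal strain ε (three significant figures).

σ = N/A = 55.07 MPa; ε = σ/E = 55.07/114000 = 4.831e-04.

4.83e-04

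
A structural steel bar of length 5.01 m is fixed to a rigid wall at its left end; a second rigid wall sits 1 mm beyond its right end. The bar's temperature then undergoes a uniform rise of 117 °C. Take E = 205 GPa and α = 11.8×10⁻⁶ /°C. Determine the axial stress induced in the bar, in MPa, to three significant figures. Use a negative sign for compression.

Free thermal expansion αLΔT = 11.8e-6 · 5010 · 117 = 6.917 mm.
The walls engage after the gap closes; constrained expansion = 6.917 − 1 = 5.917 mm.
The walls impose strain ε = −(5.917)/5010 = -1.1810e-03; σ = Eε = 205000 · -1.1810e-03 = -242.1 MPa.

-242 MPa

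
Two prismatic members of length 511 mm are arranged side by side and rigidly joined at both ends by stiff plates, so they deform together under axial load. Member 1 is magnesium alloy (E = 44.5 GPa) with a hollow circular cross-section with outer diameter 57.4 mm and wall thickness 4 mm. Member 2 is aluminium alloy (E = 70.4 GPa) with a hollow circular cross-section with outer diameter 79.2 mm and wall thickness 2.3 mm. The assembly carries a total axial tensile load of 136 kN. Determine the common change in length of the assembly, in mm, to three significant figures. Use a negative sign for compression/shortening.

A_1 = 671 mm².
A_2 = 555.7 mm².
Equal strain + equilibrium ⇒ each member carries load in proportion to AE: A₁E₁ = 29860000 N, A₂E₂ = 39120000 N, ΣAE = 68980000 N.
δ = PL/ΣAE = 136000·511/68980000 = 1.007 mm.

1.01 mm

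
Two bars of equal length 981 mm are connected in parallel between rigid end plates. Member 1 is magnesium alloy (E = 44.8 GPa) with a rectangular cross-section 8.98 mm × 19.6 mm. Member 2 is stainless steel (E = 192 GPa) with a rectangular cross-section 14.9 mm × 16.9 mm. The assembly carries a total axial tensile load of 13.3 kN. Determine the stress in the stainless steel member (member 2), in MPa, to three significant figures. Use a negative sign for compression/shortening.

45.4 MPa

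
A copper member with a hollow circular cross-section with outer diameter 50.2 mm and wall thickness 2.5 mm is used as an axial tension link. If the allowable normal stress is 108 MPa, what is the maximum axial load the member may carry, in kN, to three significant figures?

40.5 kN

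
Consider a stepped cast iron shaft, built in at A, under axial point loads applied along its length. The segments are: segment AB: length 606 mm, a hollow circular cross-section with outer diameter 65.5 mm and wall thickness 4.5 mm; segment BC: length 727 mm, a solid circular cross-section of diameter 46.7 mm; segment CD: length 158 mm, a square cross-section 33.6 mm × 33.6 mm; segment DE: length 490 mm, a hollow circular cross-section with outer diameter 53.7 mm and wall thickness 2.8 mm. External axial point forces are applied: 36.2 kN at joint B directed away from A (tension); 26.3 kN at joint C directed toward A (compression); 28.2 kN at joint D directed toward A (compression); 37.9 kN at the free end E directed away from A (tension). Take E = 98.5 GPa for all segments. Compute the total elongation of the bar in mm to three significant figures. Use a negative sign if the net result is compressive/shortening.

0.503 mm

Internal axial forces (sectioning from the free end, tension +): N_DE = 37.9 kN, N_CD = 9.7 kN, N_BC = -16.6 kN, N_AB = 19.6 kN.
A_AB = 862.4 mm².
A_BC = 1713 mm².
A_CD = 1129 mm².
A_DE = 447.7 mm².
δ_AB = 19600·606/(862.4·98500) = 0.1398 mm
δ_BC = -16600·727/(1713·98500) = -0.07153 mm
δ_CD = 9700·158/(1129·98500) = 0.01378 mm
δ_DE = 37900·490/(447.7·98500) = 0.4211 mm
δ = Σδ_i = 0.5032 mm.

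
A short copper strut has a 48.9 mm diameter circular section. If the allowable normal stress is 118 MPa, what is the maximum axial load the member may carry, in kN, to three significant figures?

A = 1878 mm².
P_max = σ_allow · A = 118 · 1878 = 221600 N = 221.6 kN.

222 kN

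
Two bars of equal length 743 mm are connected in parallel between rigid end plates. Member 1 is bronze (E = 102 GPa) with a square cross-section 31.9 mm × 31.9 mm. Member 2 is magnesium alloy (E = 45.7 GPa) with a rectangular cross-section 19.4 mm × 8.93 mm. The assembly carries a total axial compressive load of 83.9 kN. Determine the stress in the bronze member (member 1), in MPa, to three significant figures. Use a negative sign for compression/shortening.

A_1 = 1018 mm².
A_2 = 173.2 mm².
Equal strain + equilibrium ⇒ each member carries load in proportion to AE: A₁E₁ = 103800000 N, A₂E₂ = 7917000 N, ΣAE = 111700000 N.
σ₁ = P·E₁/ΣAE = -83900·102000/111700000 = -76.6 MPa.

-76.6 MPa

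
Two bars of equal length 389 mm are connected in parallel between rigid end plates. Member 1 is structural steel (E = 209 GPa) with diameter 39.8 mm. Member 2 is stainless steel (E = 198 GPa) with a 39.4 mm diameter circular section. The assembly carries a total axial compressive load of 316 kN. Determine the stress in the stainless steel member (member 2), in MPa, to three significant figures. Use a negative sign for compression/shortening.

-125 MPa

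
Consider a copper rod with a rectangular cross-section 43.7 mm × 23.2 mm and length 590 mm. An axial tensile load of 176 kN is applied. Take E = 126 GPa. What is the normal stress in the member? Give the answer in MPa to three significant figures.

174 MPa

A = 1014 mm².
σ = N/A = 176000/1014 = 173.6 MPa.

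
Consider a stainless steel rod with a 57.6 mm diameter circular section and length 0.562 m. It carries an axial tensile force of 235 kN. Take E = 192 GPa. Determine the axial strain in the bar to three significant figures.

4.70e-04

A = 2606 mm².
σ = N/A = 90.18 MPa; ε = σ/E = 90.18/192000 = 4.697e-04.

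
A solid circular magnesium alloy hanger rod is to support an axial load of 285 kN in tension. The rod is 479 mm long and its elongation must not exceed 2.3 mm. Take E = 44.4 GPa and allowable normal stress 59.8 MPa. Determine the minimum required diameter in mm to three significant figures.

77.9 mm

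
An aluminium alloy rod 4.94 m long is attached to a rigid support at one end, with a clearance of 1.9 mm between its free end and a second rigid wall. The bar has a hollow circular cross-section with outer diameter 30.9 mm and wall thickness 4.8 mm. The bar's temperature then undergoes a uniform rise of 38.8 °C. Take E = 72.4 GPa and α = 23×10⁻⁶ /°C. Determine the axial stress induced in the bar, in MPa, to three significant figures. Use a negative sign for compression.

Free thermal expansion αLΔT = 23e-6 · 4940 · 38.8 = 4.408 mm.
The walls engage after the gap closes; constrained expansion = 4.408 − 1.9 = 2.508 mm.
The walls impose strain ε = −(2.508)/4940 = -5.0778e-04; σ = Eε = 72400 · -5.0778e-04 = -36.76 MPa.

-36.8 MPa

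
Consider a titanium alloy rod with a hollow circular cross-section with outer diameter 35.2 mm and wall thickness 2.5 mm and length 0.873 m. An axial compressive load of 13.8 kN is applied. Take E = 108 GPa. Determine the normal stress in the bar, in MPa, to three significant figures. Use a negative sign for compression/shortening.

A = 256.8 mm².
σ = N/A = -13800/256.8 = -53.73 MPa.

-53.7 MPa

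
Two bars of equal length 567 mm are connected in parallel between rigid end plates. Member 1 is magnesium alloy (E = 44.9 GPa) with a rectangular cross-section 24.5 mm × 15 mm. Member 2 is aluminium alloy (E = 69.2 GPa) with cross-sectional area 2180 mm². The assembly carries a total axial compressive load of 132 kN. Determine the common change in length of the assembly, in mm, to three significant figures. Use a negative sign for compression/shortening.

A_1 = 367.5 mm².
Equal strain + equilibrium ⇒ each member carries load in proportion to AE: A₁E₁ = 16500000 N, A₂E₂ = 150900000 N, ΣAE = 167400000 N.
δ = PL/ΣAE = -132000·567/167400000 = -0.4472 mm.

-0.447 mm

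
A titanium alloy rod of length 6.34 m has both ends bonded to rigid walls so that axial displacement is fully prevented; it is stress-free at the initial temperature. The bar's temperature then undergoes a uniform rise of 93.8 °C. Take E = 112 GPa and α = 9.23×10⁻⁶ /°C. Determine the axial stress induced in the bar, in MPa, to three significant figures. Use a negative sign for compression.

-97.0 MPa

Free thermal expansion αLΔT = 9.23e-6 · 6340 · 93.8 = 5.489 mm.
The walls impose strain ε = −(5.489)/6340 = -8.6577e-04; σ = Eε = 112000 · -8.6577e-04 = -96.97 MPa.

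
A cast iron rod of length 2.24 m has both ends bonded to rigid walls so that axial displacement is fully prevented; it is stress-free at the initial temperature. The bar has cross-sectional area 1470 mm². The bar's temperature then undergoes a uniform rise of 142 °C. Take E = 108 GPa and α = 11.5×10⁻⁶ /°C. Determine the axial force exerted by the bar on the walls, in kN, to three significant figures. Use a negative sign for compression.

Free thermal expansion αLΔT = 11.5e-6 · 2240 · 142 = 3.658 mm.
The walls impose strain ε = −(3.658)/2240 = -1.6330e-03; σ = Eε = 108000 · -1.6330e-03 = -176.4 MPa.
Wall reaction R = σ·A = -176.4·1470 = -259300 N = -259.3 kN.

-259 kN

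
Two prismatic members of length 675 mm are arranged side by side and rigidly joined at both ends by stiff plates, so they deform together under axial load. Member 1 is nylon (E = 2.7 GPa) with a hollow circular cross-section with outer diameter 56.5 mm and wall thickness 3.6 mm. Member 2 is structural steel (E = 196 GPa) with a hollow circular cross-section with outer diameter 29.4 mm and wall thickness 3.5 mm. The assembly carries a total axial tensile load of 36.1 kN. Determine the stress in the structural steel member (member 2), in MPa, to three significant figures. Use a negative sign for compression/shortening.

123 MPa

A_1 = 598.3 mm².
A_2 = 284.8 mm².
Equal strain + equilibrium ⇒ each member carries load in proportion to AE: A₁E₁ = 1615000 N, A₂E₂ = 55820000 N, ΣAE = 57430000 N.
σ₂ = P·E₂/ΣAE = 36100·196000/57430000 = 123.2 MPa.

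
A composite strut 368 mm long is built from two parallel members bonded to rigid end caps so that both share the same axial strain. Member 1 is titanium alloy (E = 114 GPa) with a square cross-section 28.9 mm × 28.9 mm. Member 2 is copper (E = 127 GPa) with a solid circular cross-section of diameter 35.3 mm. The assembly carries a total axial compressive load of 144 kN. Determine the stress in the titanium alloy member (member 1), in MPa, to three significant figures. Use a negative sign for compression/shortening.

-74.8 MPa

A_1 = 835.2 mm².
A_2 = 978.7 mm².
Equal strain + equilibrium ⇒ each member carries load in proportion to AE: A₁E₁ = 95210000 N, A₂E₂ = 124300000 N, ΣAE = 219500000 N.
σ₁ = P·E₁/ΣAE = -144000·114000/219500000 = -74.79 MPa.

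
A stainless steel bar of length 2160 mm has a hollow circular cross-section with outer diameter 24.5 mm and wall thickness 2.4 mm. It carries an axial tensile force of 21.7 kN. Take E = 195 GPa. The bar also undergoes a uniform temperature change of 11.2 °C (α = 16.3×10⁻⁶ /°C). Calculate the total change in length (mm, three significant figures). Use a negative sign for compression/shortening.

A = 166.6 mm².
δ_mech = NL/(AE) = 21700·2160/(166.6·195000) = 1.443 mm.
δ_thermal = αLΔT = 16.3e-6·2160·11.2 = 0.3943 mm.
δ = δ_mech + δ_thermal = 1.837 mm.

1.84 mm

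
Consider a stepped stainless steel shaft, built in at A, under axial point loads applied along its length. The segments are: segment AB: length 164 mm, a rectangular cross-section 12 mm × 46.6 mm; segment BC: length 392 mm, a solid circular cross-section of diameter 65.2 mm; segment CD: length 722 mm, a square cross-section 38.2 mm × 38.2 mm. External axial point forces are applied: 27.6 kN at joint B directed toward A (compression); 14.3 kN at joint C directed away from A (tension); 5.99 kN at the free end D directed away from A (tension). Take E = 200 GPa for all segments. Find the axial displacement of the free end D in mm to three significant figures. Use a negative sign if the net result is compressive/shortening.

0.0160 mm

Internal axial forces (sectioning from the free end, tension +): N_CD = 5.99 kN, N_BC = 20.29 kN, N_AB = -7.31 kN.
A_AB = 559.2 mm².
A_BC = 3339 mm².
A_CD = 1459 mm².
δ_AB = -7310·164/(559.2·200000) = -0.01072 mm
δ_BC = 20290·392/(3339·200000) = 0.01191 mm
δ_CD = 5990·722/(1459·200000) = 0.01482 mm
δ = Σδ_i = 0.01601 mm.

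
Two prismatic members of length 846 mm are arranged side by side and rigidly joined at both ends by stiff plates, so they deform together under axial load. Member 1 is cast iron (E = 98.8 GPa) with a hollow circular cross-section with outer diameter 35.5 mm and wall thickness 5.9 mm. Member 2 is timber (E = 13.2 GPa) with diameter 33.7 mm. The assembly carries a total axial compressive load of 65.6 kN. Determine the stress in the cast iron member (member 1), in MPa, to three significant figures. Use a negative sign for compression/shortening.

-98.2 MPa

A_1 = 548.6 mm².
A_2 = 892 mm².
Equal strain + equilibrium ⇒ each member carries load in proportion to AE: A₁E₁ = 54210000 N, A₂E₂ = 11770000 N, ΣAE = 65980000 N.
σ₁ = P·E₁/ΣAE = -65600·98800/65980000 = -98.23 MPa.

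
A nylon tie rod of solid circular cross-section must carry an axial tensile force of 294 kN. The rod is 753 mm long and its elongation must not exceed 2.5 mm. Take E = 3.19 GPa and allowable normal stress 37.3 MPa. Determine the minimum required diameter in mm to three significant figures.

188 mm

Required area A ≥ P/σ_allow = 294000/37.3 = 7882 mm².
For a solid circular section, d ≥ √(4A/π) = 100.2 mm.
Elongation limit: A ≥ PL/(Eδ_allow) = 294000·753/(3190·2.5) = 27760 mm² ⇒ d ≥ 188 mm.
The elongation limit governs.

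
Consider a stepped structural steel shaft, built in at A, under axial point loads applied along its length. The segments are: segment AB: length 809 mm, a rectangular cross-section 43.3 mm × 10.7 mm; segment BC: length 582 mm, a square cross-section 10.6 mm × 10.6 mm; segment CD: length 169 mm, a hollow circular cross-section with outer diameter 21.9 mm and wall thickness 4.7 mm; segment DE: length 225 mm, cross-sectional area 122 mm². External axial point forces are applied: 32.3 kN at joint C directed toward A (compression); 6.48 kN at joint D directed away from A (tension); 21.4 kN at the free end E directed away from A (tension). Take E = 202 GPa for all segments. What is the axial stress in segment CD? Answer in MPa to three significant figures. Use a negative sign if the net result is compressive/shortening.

110 MPa

Internal axial forces (sectioning from the free end, tension +): N_DE = 21.4 kN, N_CD = 27.88 kN, N_BC = -4.42 kN, N_AB = -4.42 kN.
A_CD = 254 mm².
σ_CD = N_CD/A_CD = 27880/254 = 109.8 MPa.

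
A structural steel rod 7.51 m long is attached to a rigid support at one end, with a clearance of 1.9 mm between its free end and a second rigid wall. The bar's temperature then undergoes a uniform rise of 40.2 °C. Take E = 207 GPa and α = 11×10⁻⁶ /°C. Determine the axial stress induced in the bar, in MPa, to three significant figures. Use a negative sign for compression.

-39.2 MPa

Free thermal expansion αLΔT = 11e-6 · 7510 · 40.2 = 3.321 mm.
The walls engage after the gap closes; constrained expansion = 3.321 − 1.9 = 1.421 mm.
The walls impose strain ε = −(1.421)/7510 = -1.8920e-04; σ = Eε = 207000 · -1.8920e-04 = -39.17 MPa.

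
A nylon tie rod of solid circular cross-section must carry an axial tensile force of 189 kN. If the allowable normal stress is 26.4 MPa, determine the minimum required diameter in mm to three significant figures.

Required area A ≥ P/σ_allow = 189000/26.4 = 7159 mm².
For a solid circular section, d ≥ √(4A/π) = 95.47 mm.

95.5 mm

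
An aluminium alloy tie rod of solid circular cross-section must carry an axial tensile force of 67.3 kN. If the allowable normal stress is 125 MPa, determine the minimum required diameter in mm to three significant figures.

26.2 mm

Required area A ≥ P/σ_allow = 67300/125 = 538.4 mm².
For a solid circular section, d ≥ √(4A/π) = 26.18 mm.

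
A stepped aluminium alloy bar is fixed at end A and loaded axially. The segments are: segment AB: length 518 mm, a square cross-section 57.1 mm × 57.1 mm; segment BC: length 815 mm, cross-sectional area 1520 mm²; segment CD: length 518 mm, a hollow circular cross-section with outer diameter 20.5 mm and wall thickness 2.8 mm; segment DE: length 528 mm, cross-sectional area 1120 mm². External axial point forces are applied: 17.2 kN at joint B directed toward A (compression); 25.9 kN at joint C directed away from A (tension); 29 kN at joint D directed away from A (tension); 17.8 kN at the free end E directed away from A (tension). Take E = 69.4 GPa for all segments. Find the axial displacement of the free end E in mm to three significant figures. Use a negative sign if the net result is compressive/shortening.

3.05 mm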